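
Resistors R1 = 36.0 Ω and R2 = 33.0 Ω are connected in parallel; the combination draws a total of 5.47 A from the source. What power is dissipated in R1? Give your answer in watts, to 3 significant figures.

The branches share the same voltage, but only the total current is given — find V from the equivalent resistance first.
1/R_eq = 1/36.0 + 1/33.0 ⇒ R_eq = 17.22 Ω
V = I_total × R_eq = 5.470 × 17.22 = 94.18 V
P_R1 = V² / R1 = (94.18)² / 36.0 = 246.4 W

246 W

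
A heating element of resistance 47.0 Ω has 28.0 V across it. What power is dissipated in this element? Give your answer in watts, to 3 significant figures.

16.7 W

We know the drop across the element and its resistance — P = V²/R, one step.
P = (28.0 V)² / 47.0 Ω = 16.68 W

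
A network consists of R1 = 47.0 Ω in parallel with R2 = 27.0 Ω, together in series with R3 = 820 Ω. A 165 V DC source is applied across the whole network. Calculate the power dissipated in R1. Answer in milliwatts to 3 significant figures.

243 mW

Collapse the R1‖R2 pair into one equivalent R_p; then R_p and R3 form a series string.
R_p = (47.0×27.0)/(47.0+27.0) = 17.15 Ω
R_total = R_p + 820 = 17.15 + 820 = 837.1 Ω
I = V / R_total = 165 / 837.1 = 0.1971 A
Voltage across the parallel pair: V_p = I × R_p = 0.1971 × 17.15 = 3.380 V
R1 sits across V_p; its power is V_p²/R.
P_R1 = (3.380)² / 47.0 = 0.2431 W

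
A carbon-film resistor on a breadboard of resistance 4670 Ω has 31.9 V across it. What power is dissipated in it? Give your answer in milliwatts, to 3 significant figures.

218 mW

With V across and R both known, P = V²/R gives the dissipation directly.
P = (31.9 V)² / 4670 Ω = 0.2179 W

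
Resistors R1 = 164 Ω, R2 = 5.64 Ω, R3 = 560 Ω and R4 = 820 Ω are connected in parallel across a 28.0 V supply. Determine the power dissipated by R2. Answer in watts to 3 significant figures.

139 W

Every branch has 28.0 V across it, so for R2 the power is simply V²/R.
P_R2 = V² / R2 = (28.0)² / 5.64 Ω = 139.0 W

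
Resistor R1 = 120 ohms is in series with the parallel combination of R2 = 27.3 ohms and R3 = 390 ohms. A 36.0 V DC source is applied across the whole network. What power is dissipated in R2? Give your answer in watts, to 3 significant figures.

First combine the parallel branches into one equivalent R_p, then R1 + R_p is a series pair.
R_p = (27.3×390)/(27.3+390) = 25.51 Ω
R_total = 120 + 25.51 = 145.5 Ω
I = V / R_total = 36.0 / 145.5 = 0.2474 A
Voltage across the parallel pair: V_p = I × R_p = 0.2474 × 25.51 = 6.312 V
With V_p across R2, its power is V_p²/R2.
P_R2 = (6.312)² / 27.3 = 1.459 W

1.46 W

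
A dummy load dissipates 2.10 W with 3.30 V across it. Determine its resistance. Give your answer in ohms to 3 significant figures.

The two known quantities fix the third via R = V² / P.
R = (3.30)² / 2.10 = 5.186 Ω

5.19 Ω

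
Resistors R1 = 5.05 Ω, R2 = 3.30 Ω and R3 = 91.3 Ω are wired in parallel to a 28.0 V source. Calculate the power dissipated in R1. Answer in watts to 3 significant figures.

155 W

Every branch has 28.0 V across it, so for R1 the power is simply V²/R.
P_R1 = V² / R1 = (28.0)² / 5.05 Ω = 155.2 W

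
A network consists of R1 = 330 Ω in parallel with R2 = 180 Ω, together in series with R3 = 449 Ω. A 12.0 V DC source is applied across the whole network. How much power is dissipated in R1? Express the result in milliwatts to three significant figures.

First find R_p for the parallel pair, then treat R_p + R3 as a series loop.
R_p = (330×180)/(330+180) = 116.5 Ω
R_total = R_p + 449 = 116.5 + 449 = 565.5 Ω
I = V / R_total = 12.0 / 565.5 = 0.02122 A
Voltage across the parallel pair: V_p = I × R_p = 0.02122 × 116.5 = 2.472 V
Use P = V²/R for R1 with V = V_p.
P_R1 = (2.472)² / 330 = 0.01851 W

18.5 mW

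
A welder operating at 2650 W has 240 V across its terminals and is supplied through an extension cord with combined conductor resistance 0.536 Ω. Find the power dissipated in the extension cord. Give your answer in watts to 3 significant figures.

The extension cord and load are in series, so the same current flows in both; the loss is I²R_line.
I = P / V = 2650 / 240 = 11.04 A through the extension cord.
P_line = I² R_line = (11.04)² × 0.536 = 65.35 W

65.3 W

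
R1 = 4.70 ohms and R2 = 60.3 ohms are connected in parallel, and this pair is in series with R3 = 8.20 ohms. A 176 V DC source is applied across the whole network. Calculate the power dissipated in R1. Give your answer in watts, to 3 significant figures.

794 W

Combine R1 and R2 into their parallel equivalent first, reducing the network to two series resistors.
R_p = (4.70×60.3)/(4.70+60.3) = 4.360 Ω
R_total = R_p + 8.20 = 4.360 + 8.20 = 12.56 Ω
I = V / R_total = 176 / 12.56 = 14.01 A
Voltage across the parallel pair: V_p = I × R_p = 14.01 × 4.360 = 61.10 V
Use P = V²/R for R1 with V = V_p.
P_R1 = (61.10)² / 4.70 = 794.2 W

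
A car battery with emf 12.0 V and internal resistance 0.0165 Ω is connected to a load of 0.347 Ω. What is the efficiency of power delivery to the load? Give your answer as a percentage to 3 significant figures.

95.5 %

The source delivers εI, of which I²R reaches the load and I²r is lost; since I is common, η = R/(R+r).
η = R / (R + r) = 0.347 / (0.347 + 0.0165) = 0.9546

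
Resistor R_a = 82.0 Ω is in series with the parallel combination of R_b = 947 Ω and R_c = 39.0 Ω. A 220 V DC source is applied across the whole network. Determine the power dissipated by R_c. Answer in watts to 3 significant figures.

Reduce the parallel pair to R_p first; the network is then a simple series string.
R_p = (947×39.0)/(947+39.0) = 37.46 Ω
R_total = 82.0 + 37.46 = 119.5 Ω
I = V / R_total = 220 / 119.5 = 1.842 A
Voltage across the parallel pair: V_p = I × R_p = 1.842 × 37.46 = 68.98 V
With V_p across R_c, its power is V_p²/R_c.
P_R_c = (68.98)² / 39.0 = 122.0 W

122 W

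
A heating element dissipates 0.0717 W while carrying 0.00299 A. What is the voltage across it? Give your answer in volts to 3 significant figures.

24.0 V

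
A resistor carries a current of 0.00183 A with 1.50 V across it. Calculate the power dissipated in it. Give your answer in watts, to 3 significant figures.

With V and I both given, power follows immediately from P = V I.
P = 1.50 V × 0.001830 A = 0.002745 W

0.00275 W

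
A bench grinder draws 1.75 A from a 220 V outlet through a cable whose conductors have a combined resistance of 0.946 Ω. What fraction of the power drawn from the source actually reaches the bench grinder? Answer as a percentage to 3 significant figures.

99.2 %

The cable carries the full 1.75 A.
P_line = I² R_line = (1.750)² × 0.946 = 2.897 W
P_source = V I = 220 × 1.750 = 385.0 W; P_load = 382.1 W
η = P_load / P_source = 382.1 / 385.0 = 0.9925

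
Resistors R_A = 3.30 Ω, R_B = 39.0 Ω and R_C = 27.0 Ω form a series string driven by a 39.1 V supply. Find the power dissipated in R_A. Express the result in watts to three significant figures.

1.05 W

Series elements share the same current, so find I first, then use P = I²R.
R_total = 3.30 + 39.0 + 27.0 = 69.30 Ω
I = V / R_total = 39.1 / 69.30 = 0.5642 A
P_R_A = I² × R_A = (0.5642)² × 3.30 = 1.051 W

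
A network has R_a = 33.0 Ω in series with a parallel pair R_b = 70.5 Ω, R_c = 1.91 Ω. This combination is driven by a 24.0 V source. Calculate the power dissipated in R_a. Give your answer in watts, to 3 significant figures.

Replace R_b and R_c with their parallel equivalent so the circuit becomes R_a in series with R_p.
R_p = (70.5×1.91)/(70.5+1.91) = 1.860 Ω
R_total = 33.0 + 1.860 = 34.86 Ω
I = V / R_total = 24.0 / 34.86 = 0.6885 A
R_a carries the full series current, so P = I²R.
P_R_a = (0.6885)² × 33.0 = 15.64 W

15.6 W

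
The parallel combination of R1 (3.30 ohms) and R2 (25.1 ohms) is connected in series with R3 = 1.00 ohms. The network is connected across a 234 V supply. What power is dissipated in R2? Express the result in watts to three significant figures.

First find R_p for the parallel pair, then treat R_p + R3 as a series loop.
R_p = (3.30×25.1)/(3.30+25.1) = 2.917 Ω
R_total = R_p + 1.00 = 2.917 + 1.00 = 3.917 Ω
I = V / R_total = 234 / 3.917 = 59.75 A
Voltage across the parallel pair: V_p = I × R_p = 59.75 × 2.917 = 174.3 V
R2 sits across V_p; its power is V_p²/R.
P_R2 = (174.3)² / 25.1 = 1210 W

1210 W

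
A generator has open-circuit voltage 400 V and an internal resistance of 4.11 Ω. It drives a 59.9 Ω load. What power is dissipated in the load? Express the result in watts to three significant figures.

2340 W

Load and internal resistance form a series loop — compute the loop current, then the load power via I²R.
I = ε / (r + R) = 400 / (4.11 + 59.9) = 6.249 A
P_load = I² R = (6.249)² × 59.9 = 2339 W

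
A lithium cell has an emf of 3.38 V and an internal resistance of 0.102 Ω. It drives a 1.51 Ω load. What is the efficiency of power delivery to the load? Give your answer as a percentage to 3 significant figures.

93.7 %

Both r and R carry the same current, so the power split is just the resistance split: η = R/(R+r).
η = R / (R + r) = 1.51 / (1.51 + 0.102) = 0.9367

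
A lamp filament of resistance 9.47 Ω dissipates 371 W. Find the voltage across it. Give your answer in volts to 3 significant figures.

59.3 V

The two known quantities fix the third via V = √(P R).
V = √(371 × 9.47) = 59.27 V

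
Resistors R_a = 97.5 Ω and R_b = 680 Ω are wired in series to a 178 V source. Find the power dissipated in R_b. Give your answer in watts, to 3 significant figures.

In a series string the same current flows through every resistor — find that current, then P = I²R for the one we want.
R_total = 97.5 + 680 = 777.5 Ω
I = V / R_total = 178 / 777.5 = 0.2289 A
P_R_b = I² × R_b = (0.2289)² × 680 = 35.64 W

35.6 W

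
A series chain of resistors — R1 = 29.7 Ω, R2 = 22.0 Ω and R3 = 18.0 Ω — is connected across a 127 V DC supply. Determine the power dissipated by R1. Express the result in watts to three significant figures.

98.6 W

The current is common to all series resistors; compute it, then apply P = I²R for the target.
R_total = 29.7 + 22.0 + 18.0 = 69.70 Ω
I = V / R_total = 127 / 69.70 = 1.822 A
P_R1 = I² × R1 = (1.822)² × 29.7 = 98.60 W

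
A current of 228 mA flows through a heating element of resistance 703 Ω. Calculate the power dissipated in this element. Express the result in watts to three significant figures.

36.5 W

Knowing I and R, the power is just I²R — no need to find V first.
P = (0.2280 A)² × 703 Ω = 36.54 W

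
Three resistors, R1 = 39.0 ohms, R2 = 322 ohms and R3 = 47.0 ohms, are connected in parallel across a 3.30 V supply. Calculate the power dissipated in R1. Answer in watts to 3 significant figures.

0.279 W

Parallel branches share the same voltage; P = V²/R gives the branch power in one step.
P_R1 = V² / R1 = (3.30)² / 39.0 Ω = 0.2792 W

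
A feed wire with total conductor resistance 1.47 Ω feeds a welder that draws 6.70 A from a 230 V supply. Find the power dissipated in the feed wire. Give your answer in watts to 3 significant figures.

Line loss is just I²R for the cable — we know both I and R_line directly.
The feed wire carries the full 6.70 A.
P_line = I² R_line = (6.700)² × 1.47 = 65.99 W

66.0 W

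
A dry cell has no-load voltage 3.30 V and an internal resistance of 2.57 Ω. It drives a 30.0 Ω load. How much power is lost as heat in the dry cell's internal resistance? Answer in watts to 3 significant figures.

Internal loss is I²r, with I set by the total series resistance r+R.
I = ε / (r + R) = 3.30 / (2.57 + 30.0) = 0.1013 A
P_int = I² r = (0.1013)² × 2.57 = 0.02638 W

0.0264 W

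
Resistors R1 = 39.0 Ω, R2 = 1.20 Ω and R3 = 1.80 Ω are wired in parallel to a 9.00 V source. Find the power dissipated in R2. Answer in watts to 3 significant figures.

67.5 W

Each parallel branch sees the full supply voltage, so P = V²/R applies directly to the target branch.
P_R2 = V² / R2 = (9.00)² / 1.20 Ω = 67.50 W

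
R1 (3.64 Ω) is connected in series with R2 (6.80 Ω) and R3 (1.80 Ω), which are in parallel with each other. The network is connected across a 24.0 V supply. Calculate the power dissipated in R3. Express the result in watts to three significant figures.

First combine the parallel branches into one equivalent R_p, then R1 + R_p is a series pair.
R_p = (6.80×1.80)/(6.80+1.80) = 1.423 Ω
R_total = 3.64 + 1.423 = 5.063 Ω
I = V / R_total = 24.0 / 5.063 = 4.740 A
Voltage across the parallel pair: V_p = I × R_p = 4.740 × 1.423 = 6.746 V
R3 sees V_p directly, so P = V_p² / R3.
P_R3 = (6.746)² / 1.80 = 25.28 W

25.3 W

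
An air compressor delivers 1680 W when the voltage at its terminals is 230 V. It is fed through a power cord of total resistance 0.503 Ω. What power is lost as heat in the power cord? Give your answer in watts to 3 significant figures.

Line loss is just I²R for the cable — we know both I and R_line directly.
I = P / V = 1680 / 230 = 7.304 A through the power cord.
P_line = I² R_line = (7.304)² × 0.503 = 26.84 W

26.8 W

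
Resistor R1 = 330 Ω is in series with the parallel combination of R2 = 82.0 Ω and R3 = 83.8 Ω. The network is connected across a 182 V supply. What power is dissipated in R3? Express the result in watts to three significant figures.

Replace R2 and R3 with their parallel equivalent so the circuit becomes R1 in series with R_p.
R_p = (82.0×83.8)/(82.0+83.8) = 41.45 Ω
R_total = 330 + 41.45 = 371.4 Ω
I = V / R_total = 182 / 371.4 = 0.4900 A
Voltage across the parallel pair: V_p = I × R_p = 0.4900 × 41.45 = 20.31 V
R3 sees V_p directly, so P = V_p² / R3.
P_R3 = (20.31)² / 83.8 = 4.921 W

4.92 W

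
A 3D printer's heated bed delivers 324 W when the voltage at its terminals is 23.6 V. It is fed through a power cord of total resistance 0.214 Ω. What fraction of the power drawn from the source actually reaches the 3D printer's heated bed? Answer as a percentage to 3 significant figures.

I = P / V = 324 / 23.6 = 13.73 A through the power cord.
P_line = I² R_line = (13.73)² × 0.214 = 40.33 W
P_source = P_load + P_line = 324.0 + 40.33 = 364.3 W
η = P_load / P_source = 324.0 / 364.3 = 0.8893

88.9 %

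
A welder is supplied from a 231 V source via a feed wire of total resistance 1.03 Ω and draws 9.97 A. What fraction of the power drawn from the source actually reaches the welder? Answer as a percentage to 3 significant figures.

The feed wire carries the full 9.97 A.
P_line = I² R_line = (9.970)² × 1.03 = 102.4 W
P_source = V I = 231 × 9.970 = 2303 W; P_load = 2201 W
η = P_load / P_source = 2201 / 2303 = 0.9555

95.6 %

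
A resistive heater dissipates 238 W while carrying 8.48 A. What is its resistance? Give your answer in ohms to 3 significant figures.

3.31 Ω

Rearranging the power relation for the two known quantities gives R = P / I².
R = 238 / (8.480)² = 3.310 Ω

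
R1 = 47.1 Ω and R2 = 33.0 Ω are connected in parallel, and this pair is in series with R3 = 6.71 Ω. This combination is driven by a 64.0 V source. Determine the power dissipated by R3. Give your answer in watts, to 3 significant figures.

Collapse the R1‖R2 pair into one equivalent R_p; then R_p and R3 form a series string.
R_p = (47.1×33.0)/(47.1+33.0) = 19.40 Ω
R_total = R_p + 6.71 = 19.40 + 6.71 = 26.11 Ω
I = V / R_total = 64.0 / 26.11 = 2.451 A
All the supply current flows through R3; use P = I²R3.
P_R3 = (2.451)² × 6.71 = 40.30 W

40.3 W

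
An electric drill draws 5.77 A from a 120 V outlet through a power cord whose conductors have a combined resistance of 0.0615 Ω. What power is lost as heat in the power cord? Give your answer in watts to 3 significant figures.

The power cord and load are in series, so the same current flows in both; the loss is I²R_line.
The power cord carries the full 5.77 A.
P_line = I² R_line = (5.770)² × 0.0615 = 2.048 W

2.05 W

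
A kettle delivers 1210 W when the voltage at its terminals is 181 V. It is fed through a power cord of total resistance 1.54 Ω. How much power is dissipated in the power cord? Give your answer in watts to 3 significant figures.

The power cord is a series resistance carrying the load current; its dissipation is I²R_line.
I = P / V = 1210 / 181 = 6.685 A through the power cord.
P_line = I² R_line = (6.685)² × 1.54 = 68.82 W

68.8 W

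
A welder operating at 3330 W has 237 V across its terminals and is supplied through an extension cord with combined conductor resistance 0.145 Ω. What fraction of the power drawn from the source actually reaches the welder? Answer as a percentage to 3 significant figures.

99.1 %

I = P / V = 3330 / 237 = 14.05 A through the extension cord.
P_line = I² R_line = (14.05)² × 0.145 = 28.63 W
P_source = P_load + P_line = 3330 + 28.63 = 3359 W
η = P_load / P_source = 3330 / 3359 = 0.9915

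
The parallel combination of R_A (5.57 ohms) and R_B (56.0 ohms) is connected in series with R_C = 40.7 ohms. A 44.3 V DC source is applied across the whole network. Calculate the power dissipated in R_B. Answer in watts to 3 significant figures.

Collapse the R_A‖R_B pair into one equivalent R_p; then R_p and R_C form a series string.
R_p = (5.57×56.0)/(5.57+56.0) = 5.066 Ω
R_total = R_p + 40.7 = 5.066 + 40.7 = 45.77 Ω
I = V / R_total = 44.3 / 45.77 = 0.9680 A
Voltage across the parallel pair: V_p = I × R_p = 0.9680 × 5.066 = 4.904 V
R_B sits across V_p; its power is V_p²/R.
P_R_B = (4.904)² / 56.0 = 0.4294 W

0.429 W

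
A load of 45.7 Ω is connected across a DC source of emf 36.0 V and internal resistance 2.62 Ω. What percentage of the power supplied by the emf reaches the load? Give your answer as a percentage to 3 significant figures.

Both r and R carry the same current, so the power split is just the resistance split: η = R/(R+r).
η = R / (R + r) = 45.7 / (45.7 + 2.62) = 0.9458

94.6 %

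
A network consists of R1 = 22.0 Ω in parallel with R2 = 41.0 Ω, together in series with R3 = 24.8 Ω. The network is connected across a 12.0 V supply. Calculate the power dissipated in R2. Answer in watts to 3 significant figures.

0.471 W

Collapse the R1‖R2 pair into one equivalent R_p; then R_p and R3 form a series string.
R_p = (22.0×41.0)/(22.0+41.0) = 14.32 Ω
R_total = R_p + 24.8 = 14.32 + 24.8 = 39.12 Ω
I = V / R_total = 12.0 / 39.12 = 0.3068 A
Voltage across the parallel pair: V_p = I × R_p = 0.3068 × 14.32 = 4.392 V
Use P = V²/R for R2 with V = V_p.
P_R2 = (4.392)² / 41.0 = 0.4705 W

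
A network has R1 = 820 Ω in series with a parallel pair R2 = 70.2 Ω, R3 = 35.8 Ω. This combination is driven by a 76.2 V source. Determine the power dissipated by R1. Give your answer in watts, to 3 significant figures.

6.69 W

First combine the parallel branches into one equivalent R_p, then R1 + R_p is a series pair.
R_p = (70.2×35.8)/(70.2+35.8) = 23.71 Ω
R_total = 820 + 23.71 = 843.7 Ω
I = V / R_total = 76.2 / 843.7 = 0.09032 A
The full supply current passes through R1: P = I²R.
P_R1 = (0.09032)² × 820 = 6.689 W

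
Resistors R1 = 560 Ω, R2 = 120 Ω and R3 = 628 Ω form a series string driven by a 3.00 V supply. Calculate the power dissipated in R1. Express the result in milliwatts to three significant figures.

Series elements share the same current, so find I first, then use P = I²R.
R_total = 560 + 120 + 628 = 1308 Ω
I = V / R_total = 3.00 / 1308 = 0.002294 A
P_R1 = I² × R1 = (0.002294)² × 560 = 0.002946 W

2.95 mW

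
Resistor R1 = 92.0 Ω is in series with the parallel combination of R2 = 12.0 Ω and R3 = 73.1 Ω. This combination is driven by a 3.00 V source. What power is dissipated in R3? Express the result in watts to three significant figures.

Reduce the parallel pair to R_p first; the network is then a simple series string.
R_p = (12.0×73.1)/(12.0+73.1) = 10.31 Ω
R_total = 92.0 + 10.31 = 102.3 Ω
I = V / R_total = 3.00 / 102.3 = 0.02932 A
Voltage across the parallel pair: V_p = I × R_p = 0.02932 × 10.31 = 0.3023 V
R3 sees V_p directly, so P = V_p² / R3.
P_R3 = (0.3023)² / 73.1 = 0.001250 W

0.00125 W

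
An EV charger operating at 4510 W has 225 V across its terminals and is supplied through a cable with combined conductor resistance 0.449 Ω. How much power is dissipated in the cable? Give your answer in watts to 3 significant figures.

The cable is a series resistance carrying the load current; its dissipation is I²R_line.
I = P / V = 4510 / 225 = 20.04 A through the cable.
P_line = I² R_line = (20.04)² × 0.449 = 180.4 W

180 W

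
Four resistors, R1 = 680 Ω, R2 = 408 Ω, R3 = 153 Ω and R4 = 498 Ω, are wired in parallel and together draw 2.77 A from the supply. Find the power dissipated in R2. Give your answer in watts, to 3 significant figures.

We need the common branch voltage; get it from I_total × R_eq, then P = V²/R for the branch.
1/R_eq = 1/680 + 1/408 + 1/153 + 1/498 ⇒ R_eq = 80.22 Ω
V = I_total × R_eq = 2.770 × 80.22 = 222.2 V
P_R2 = V² / R2 = (222.2)² / 408 = 121.0 W

121 W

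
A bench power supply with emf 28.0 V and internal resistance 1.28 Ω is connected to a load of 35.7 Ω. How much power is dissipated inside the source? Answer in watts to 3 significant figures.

0.734 W

The internal resistance carries the same current as the load; P_int = I²r.
I = ε / (r + R) = 28.0 / (1.28 + 35.7) = 0.7572 A
P_int = I² r = (0.7572)² × 1.28 = 0.7338 W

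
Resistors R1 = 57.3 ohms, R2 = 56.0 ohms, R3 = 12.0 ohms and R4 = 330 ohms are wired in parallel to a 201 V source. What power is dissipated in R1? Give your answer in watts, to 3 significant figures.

705 W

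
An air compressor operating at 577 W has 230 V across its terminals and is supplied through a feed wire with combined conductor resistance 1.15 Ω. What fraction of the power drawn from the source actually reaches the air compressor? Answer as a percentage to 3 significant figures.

I = P / V = 577 / 230 = 2.509 A through the feed wire.
P_line = I² R_line = (2.509)² × 1.15 = 7.238 W
P_source = P_load + P_line = 577.0 + 7.238 = 584.2 W
η = P_load / P_source = 577.0 / 584.2 = 0.9876

98.8 %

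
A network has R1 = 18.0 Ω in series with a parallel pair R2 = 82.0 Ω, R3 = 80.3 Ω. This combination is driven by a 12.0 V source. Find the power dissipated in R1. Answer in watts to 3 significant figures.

0.756 W

First combine the parallel branches into one equivalent R_p, then R1 + R_p is a series pair.
R_p = (82.0×80.3)/(82.0+80.3) = 40.57 Ω
R_total = 18.0 + 40.57 = 58.57 Ω
I = V / R_total = 12.0 / 58.57 = 0.2049 A
The full supply current passes through R1: P = I²R.
P_R1 = (0.2049)² × 18.0 = 0.7556 W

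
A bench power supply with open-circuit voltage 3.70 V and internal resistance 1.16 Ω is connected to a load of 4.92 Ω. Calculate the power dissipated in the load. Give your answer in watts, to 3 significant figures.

1.82 W

Find the circuit current first, then P = I²R for the load (series elements share I).
I = ε / (r + R) = 3.70 / (1.16 + 4.92) = 0.6086 A
P_load = I² R = (0.6086)² × 4.92 = 1.822 W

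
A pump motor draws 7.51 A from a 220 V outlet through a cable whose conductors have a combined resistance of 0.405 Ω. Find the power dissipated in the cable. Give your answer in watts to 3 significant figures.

The cable and load are in series, so the same current flows in both; the loss is I²R_line.
The cable carries the full 7.51 A.
P_line = I² R_line = (7.510)² × 0.405 = 22.84 W

22.8 W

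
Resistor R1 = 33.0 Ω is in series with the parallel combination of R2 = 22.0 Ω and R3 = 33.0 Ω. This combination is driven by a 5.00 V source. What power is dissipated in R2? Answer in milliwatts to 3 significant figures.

Collapse R2‖R3 to a single equivalent, reducing the network to two series elements.
R_p = (22.0×33.0)/(22.0+33.0) = 13.20 Ω
R_total = 33.0 + 13.20 = 46.20 Ω
I = V / R_total = 5.00 / 46.20 = 0.1082 A
Voltage across the parallel pair: V_p = I × R_p = 0.1082 × 13.20 = 1.429 V
R2 is across V_p, so use P = V²/R for that branch.
P_R2 = (1.429)² / 22.0 = 0.09276 W

92.8 mW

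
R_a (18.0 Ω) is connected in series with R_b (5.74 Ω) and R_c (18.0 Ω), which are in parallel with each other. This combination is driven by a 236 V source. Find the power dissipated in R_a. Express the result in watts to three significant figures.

First combine the parallel branches into one equivalent R_p, then R_a + R_p is a series pair.
R_p = (5.74×18.0)/(5.74+18.0) = 4.352 Ω
R_total = 18.0 + 4.352 = 22.35 Ω
I = V / R_total = 236 / 22.35 = 10.56 A
R_a is in the main series path, so its power is I²R_a.
P_R_a = (10.56)² × 18.0 = 2007 W

2010 W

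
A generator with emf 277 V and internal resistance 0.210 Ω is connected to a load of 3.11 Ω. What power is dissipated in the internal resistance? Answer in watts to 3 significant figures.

1460 W

Internal loss is I²r, with I set by the total series resistance r+R.
I = ε / (r + R) = 277 / (0.210 + 3.11) = 83.43 A
P_int = I² r = (83.43)² × 0.210 = 1462 W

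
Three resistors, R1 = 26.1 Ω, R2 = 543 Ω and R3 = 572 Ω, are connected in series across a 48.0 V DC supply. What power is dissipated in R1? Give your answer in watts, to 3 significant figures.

0.0462 W

Every series element carries the same I. Get I from the total resistance, then P = I² × R1.
R_total = 26.1 + 543 + 572 = 1141 Ω
I = V / R_total = 48.0 / 1141 = 0.04206 A
P_R1 = I² × R1 = (0.04206)² × 26.1 = 0.04618 W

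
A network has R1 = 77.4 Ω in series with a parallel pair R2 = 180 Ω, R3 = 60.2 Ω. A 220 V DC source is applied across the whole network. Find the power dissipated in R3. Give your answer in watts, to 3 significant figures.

109 W

Replace R2 and R3 with their parallel equivalent so the circuit becomes R1 in series with R_p.
R_p = (180×60.2)/(180+60.2) = 45.11 Ω
R_total = 77.4 + 45.11 = 122.5 Ω
I = V / R_total = 220 / 122.5 = 1.796 A
Voltage across the parallel pair: V_p = I × R_p = 1.796 × 45.11 = 81.01 V
R3 is across V_p, so use P = V²/R for that branch.
P_R3 = (81.01)² / 60.2 = 109.0 W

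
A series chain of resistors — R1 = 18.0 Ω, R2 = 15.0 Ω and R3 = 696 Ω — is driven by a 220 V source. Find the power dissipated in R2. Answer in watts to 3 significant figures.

1.37 W

The current is common to all series resistors; compute it, then apply P = I²R for the target.
R_total = 18.0 + 15.0 + 696 = 729.0 Ω
I = V / R_total = 220 / 729.0 = 0.3018 A
P_R2 = I² × R2 = (0.3018)² × 15.0 = 1.366 W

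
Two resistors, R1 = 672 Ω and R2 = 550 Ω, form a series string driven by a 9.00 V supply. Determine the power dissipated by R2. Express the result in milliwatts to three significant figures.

29.8 mW

The current is common to all series resistors; compute it, then apply P = I²R for the target.
R_total = 672 + 550 = 1222 Ω
I = V / R_total = 9.00 / 1222 = 0.007365 A
P_R2 = I² × R2 = (0.007365)² × 550 = 0.02983 W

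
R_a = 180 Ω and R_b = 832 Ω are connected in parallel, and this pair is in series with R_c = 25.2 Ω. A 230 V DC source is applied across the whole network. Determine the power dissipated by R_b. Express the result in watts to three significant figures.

First find R_p for the parallel pair, then treat R_p + R_c as a series loop.
R_p = (180×832)/(180+832) = 148.0 Ω
R_total = R_p + 25.2 = 148.0 + 25.2 = 173.2 Ω
I = V / R_total = 230 / 173.2 = 1.328 A
Voltage across the parallel pair: V_p = I × R_p = 1.328 × 148.0 = 196.5 V
R_b sits across V_p; its power is V_p²/R.
P_R_b = (196.5)² / 832 = 46.42 W

46.4 W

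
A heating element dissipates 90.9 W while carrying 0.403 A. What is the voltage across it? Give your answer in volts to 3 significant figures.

Inverting the appropriate power form: V = P / I.
V = 90.9 / 0.4030 = 225.6 V

226 V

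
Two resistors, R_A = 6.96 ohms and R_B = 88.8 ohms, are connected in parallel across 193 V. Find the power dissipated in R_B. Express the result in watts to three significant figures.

419 W

R_B sits directly across the source, so P = V²/R with V = 193 V.
P_R_B = V² / R_B = (193)² / 88.8 Ω = 419.5 W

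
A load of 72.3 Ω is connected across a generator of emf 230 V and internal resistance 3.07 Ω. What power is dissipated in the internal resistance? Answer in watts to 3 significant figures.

28.6 W

The source's internal resistance is just another series element carrying I; its dissipation is I²r.
I = ε / (r + R) = 230 / (3.07 + 72.3) = 3.052 A
P_int = I² r = (3.052)² × 3.07 = 28.59 W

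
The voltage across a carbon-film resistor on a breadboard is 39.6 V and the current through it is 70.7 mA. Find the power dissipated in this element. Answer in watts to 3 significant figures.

2.80 W

Since both terminal voltage and current are stated, P = V I gives the power in one step.
P = 39.6 V × 0.07070 A = 2.800 W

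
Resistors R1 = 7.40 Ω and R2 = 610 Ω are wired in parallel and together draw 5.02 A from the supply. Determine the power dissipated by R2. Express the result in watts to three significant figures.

Only the total current is stated, so first find the parallel equivalent to get the voltage across the combination.
1/R_eq = 1/7.40 + 1/610 ⇒ R_eq = 7.311 Ω
V = I_total × R_eq = 5.020 × 7.311 = 36.70 V
P_R2 = V² / R2 = (36.70)² / 610 = 2.208 W

2.21 W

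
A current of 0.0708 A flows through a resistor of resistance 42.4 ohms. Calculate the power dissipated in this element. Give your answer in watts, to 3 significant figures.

With I and R stated, P = I²R applies in one step.
P = (0.07080 A)² × 42.4 Ω = 0.2125 W

0.213 W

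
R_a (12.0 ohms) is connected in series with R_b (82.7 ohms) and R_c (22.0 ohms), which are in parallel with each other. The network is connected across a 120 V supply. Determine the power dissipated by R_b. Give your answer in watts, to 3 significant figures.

60.9 W

Collapse R_b‖R_c to a single equivalent, reducing the network to two series elements.
R_p = (82.7×22.0)/(82.7+22.0) = 17.38 Ω
R_total = 12.0 + 17.38 = 29.38 Ω
I = V / R_total = 120 / 29.38 = 4.085 A
Voltage across the parallel pair: V_p = I × R_p = 4.085 × 17.38 = 70.98 V
R_b sees V_p directly, so P = V_p² / R_b.
P_R_b = (70.98)² / 82.7 = 60.93 W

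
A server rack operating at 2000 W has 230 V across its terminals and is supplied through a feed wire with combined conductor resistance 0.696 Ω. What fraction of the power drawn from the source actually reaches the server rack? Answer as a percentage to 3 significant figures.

97.4 %

I = P / V = 2000 / 230 = 8.696 A through the feed wire.
P_line = I² R_line = (8.696)² × 0.696 = 52.63 W
P_source = P_load + P_line = 2000 + 52.63 = 2053 W
η = P_load / P_source = 2000 / 2053 = 0.9744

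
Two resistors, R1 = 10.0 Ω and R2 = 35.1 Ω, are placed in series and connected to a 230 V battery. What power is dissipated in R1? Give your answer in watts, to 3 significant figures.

The current is common to all series resistors; compute it, then apply P = I²R for the target.
R_total = 10.0 + 35.1 = 45.10 Ω
I = V / R_total = 230 / 45.10 = 5.100 A
P_R1 = I² × R1 = (5.100)² × 10.0 = 260.1 W

260 W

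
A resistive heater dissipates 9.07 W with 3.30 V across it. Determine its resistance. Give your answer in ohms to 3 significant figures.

Inverting the appropriate power form: R = V² / P.
R = (3.30)² / 9.07 = 1.201 Ω

1.20 Ω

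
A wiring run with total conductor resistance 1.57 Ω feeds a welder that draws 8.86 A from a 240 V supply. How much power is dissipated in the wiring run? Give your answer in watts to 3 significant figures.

123 W

The wiring run is a series resistance carrying the load current; its dissipation is I²R_line.
The wiring run carries the full 8.86 A.
P_line = I² R_line = (8.860)² × 1.57 = 123.2 W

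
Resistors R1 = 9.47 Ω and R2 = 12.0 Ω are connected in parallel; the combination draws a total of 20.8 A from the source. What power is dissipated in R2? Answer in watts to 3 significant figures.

Only the total current is stated, so first find the parallel equivalent to get the voltage across the combination.
1/R_eq = 1/9.47 + 1/12.0 ⇒ R_eq = 5.293 Ω
V = I_total × R_eq = 20.80 × 5.293 = 110.1 V
P_R2 = V² / R2 = (110.1)² / 12.0 = 1010 W

1010 W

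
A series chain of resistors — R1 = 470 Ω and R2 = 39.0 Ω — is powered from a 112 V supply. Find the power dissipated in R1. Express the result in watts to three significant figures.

In a series string the same current flows through every resistor — find that current, then P = I²R for the one we want.
R_total = 470 + 39.0 = 509.0 Ω
I = V / R_total = 112 / 509.0 = 0.2200 A
P_R1 = I² × R1 = (0.2200)² × 470 = 22.76 W

22.8 W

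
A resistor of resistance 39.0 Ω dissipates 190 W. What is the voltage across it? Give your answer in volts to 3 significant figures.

86.1 V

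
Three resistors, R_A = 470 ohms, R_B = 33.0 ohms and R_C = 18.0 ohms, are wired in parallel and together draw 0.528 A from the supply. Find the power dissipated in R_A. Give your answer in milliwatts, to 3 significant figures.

76.6 mW

We need the common branch voltage; get it from I_total × R_eq, then P = V²/R for the branch.
1/R_eq = 1/470 + 1/33.0 + 1/18.0 ⇒ R_eq = 11.37 Ω
V = I_total × R_eq = 0.5280 × 11.37 = 6.001 V
P_R_A = V² / R_A = (6.001)² / 470 = 0.07662 W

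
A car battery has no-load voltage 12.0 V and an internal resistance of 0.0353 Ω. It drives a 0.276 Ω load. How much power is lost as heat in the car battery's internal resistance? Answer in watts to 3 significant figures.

52.5 W

r is in series with the load, so it carries the full circuit current — the loss in it is I²r.
I = ε / (r + R) = 12.0 / (0.0353 + 0.276) = 38.55 A
P_int = I² r = (38.55)² × 0.0353 = 52.45 W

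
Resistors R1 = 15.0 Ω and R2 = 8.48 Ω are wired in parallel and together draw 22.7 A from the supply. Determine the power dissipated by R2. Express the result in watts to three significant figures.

The branches share the same voltage, but only the total current is given — find V from the equivalent resistance first.
1/R_eq = 1/15.0 + 1/8.48 ⇒ R_eq = 5.417 Ω
V = I_total × R_eq = 22.70 × 5.417 = 123.0 V
P_R2 = V² / R2 = (123.0)² / 8.48 = 1783 W

1780 W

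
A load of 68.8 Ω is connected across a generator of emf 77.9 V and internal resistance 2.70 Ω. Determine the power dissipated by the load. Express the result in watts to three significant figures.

Find the circuit current first, then P = I²R for the load (series elements share I).
I = ε / (r + R) = 77.9 / (2.70 + 68.8) = 1.090 A
P_load = I² R = (1.090)² × 68.8 = 81.67 W

81.7 W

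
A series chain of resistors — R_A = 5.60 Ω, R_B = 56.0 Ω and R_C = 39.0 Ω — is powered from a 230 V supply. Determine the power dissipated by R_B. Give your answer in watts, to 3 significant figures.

293 W

Every series element carries the same I. Get I from the total resistance, then P = I² × R_B.
R_total = 5.60 + 56.0 + 39.0 = 100.6 Ω
I = V / R_total = 230 / 100.6 = 2.286 A
P_R_B = I² × R_B = (2.286)² × 56.0 = 292.7 W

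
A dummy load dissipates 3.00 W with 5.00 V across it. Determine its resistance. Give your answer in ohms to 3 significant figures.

8.33 Ω

The two known quantities fix the third via R = V² / P.
R = (5.00)² / 3.00 = 8.333 Ω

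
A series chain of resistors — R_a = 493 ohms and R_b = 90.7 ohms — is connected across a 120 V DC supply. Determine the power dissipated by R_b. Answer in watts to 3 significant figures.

Every series element carries the same I. Get I from the total resistance, then P = I² × R_b.
R_total = 493 + 90.7 = 583.7 Ω
I = V / R_total = 120 / 583.7 = 0.2056 A
P_R_b = I² × R_b = (0.2056)² × 90.7 = 3.833 W

3.83 W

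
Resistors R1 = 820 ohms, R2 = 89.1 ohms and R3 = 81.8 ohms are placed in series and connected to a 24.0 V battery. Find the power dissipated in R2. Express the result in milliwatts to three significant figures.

The current is common to all series resistors; compute it, then apply P = I²R for the target.
R_total = 820 + 89.1 + 81.8 = 990.9 Ω
I = V / R_total = 24.0 / 990.9 = 0.02422 A
P_R2 = I² × R2 = (0.02422)² × 89.1 = 0.05227 W

52.3 mW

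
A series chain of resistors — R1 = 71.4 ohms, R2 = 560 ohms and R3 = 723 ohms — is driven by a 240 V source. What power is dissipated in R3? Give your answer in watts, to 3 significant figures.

22.7 W

Since the resistors are in series they all carry the loop current I = V/R_total; the power in any one is I²R.
R_total = 71.4 + 560 + 723 = 1354 Ω
I = V / R_total = 240 / 1354 = 0.1772 A
P_R3 = I² × R3 = (0.1772)² × 723 = 22.70 W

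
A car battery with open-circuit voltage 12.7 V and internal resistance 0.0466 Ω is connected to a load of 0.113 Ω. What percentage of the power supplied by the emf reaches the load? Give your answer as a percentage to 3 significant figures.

70.8 %

Efficiency is P_load / P_total. With a series r and R sharing the same I, P = I²R for each, so η = R/(R+r).
η = R / (R + r) = 0.113 / (0.113 + 0.0466) = 0.7080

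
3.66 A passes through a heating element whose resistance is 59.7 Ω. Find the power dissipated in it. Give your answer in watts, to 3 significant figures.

800 W

Current and resistance are given, so P = I²R is the direct form.
P = (3.660 A)² × 59.7 Ω = 799.7 W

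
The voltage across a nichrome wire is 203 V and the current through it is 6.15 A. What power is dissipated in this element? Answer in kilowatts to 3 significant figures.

1.25 kW

Since both terminal voltage and current are stated, P = V I gives the power in one step.
P = 203 V × 6.150 A = 1248 W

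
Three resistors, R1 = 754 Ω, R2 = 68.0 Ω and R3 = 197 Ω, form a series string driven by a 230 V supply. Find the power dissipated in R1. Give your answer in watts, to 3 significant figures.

38.4 W

In a series string the same current flows through every resistor — find that current, then P = I²R for the one we want.
R_total = 754 + 68.0 + 197 = 1019 Ω
I = V / R_total = 230 / 1019 = 0.2257 A
P_R1 = I² × R1 = (0.2257)² × 754 = 38.41 W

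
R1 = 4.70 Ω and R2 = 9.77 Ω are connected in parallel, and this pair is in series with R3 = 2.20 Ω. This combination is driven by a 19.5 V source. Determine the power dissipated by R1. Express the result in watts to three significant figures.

28.2 W

Collapse the R1‖R2 pair into one equivalent R_p; then R_p and R3 form a series string.
R_p = (4.70×9.77)/(4.70+9.77) = 3.173 Ω
R_total = R_p + 2.20 = 3.173 + 2.20 = 5.373 Ω
I = V / R_total = 19.5 / 5.373 = 3.629 A
Voltage across the parallel pair: V_p = I × R_p = 3.629 × 3.173 = 11.52 V
R1 sits across V_p; its power is V_p²/R.
P_R1 = (11.52)² / 4.70 = 28.22 W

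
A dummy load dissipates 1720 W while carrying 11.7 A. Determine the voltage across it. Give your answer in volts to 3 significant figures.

147 V

Rearranging the power relation for the two known quantities gives V = P / I.
V = 1720 / 11.70 = 147.0 V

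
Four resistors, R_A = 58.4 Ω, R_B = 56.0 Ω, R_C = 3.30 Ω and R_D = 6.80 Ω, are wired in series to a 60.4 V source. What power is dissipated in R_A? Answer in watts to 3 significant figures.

Every series element carries the same I. Get I from the total resistance, then P = I² × R_A.
R_total = 58.4 + 56.0 + 3.30 + 6.80 = 124.5 Ω
I = V / R_total = 60.4 / 124.5 = 0.4851 A
P_R_A = I² × R_A = (0.4851)² × 58.4 = 13.75 W

13.7 W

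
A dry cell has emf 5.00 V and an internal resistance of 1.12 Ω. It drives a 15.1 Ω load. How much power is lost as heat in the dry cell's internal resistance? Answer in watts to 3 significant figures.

r is in series with the load, so it carries the full circuit current — the loss in it is I²r.
I = ε / (r + R) = 5.00 / (1.12 + 15.1) = 0.3083 A
P_int = I² r = (0.3083)² × 1.12 = 0.1064 W

0.106 W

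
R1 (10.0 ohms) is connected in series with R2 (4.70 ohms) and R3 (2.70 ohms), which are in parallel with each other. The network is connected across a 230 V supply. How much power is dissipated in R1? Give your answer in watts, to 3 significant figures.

3850 W

Collapse R2‖R3 to a single equivalent, reducing the network to two series elements.
R_p = (4.70×2.70)/(4.70+2.70) = 1.715 Ω
R_total = 10.0 + 1.715 = 11.71 Ω
I = V / R_total = 230 / 11.71 = 19.63 A
R1 carries the full series current, so P = I²R.
P_R1 = (19.63)² × 10.0 = 3855 W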